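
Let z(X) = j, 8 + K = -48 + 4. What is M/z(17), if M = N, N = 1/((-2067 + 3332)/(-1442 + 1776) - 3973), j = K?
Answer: 167/34468642 ≈ 4.8450e-6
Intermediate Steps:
K = -52 (K = -8 + (-48 + 4) = -8 - 44 = -52)
j = -52
N = -334/1325717 (N = 1/(1265/334 - 3973) = 1/(-1325717/334) = -334/1325717 ≈ -0.00025194)
z(X) = -52
M = -334/1325717 ≈ -0.00025194
M/z(17) = -334/1325717/(-52) = -334/1325717*(-1/52) = 167/34468642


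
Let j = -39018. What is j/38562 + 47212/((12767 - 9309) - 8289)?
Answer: -334847517/31048837 ≈ -10.785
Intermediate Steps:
j/38562 + 47212/((12767 - 9309) - 8289) = -39018/38562 + 47212/((12767 - 9309) - 8289) = -39018*1/38562 + 47212/(3458 - 8289) = -6503/6427 + 47212/(-4831) = -6503/6427 + 47212*(-1/4831) = -6503/6427 - 47212/4831 = -334847517/31048837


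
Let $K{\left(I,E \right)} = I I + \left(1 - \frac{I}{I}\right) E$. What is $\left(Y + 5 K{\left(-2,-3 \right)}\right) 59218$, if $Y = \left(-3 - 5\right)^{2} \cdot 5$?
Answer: $20134120$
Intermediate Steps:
$K{\left(I,E \right)} = I^{2}$ ($K{\left(I,E \right)} = I^{2} + \left(1 - 1\right) E = I^{2} + 0 E = I^{2} + 0 = I^{2}$)
$Y = 320$ ($Y = \left(-8\right)^{2} \cdot 5 = 64 \cdot 5 = 320$)
$\left(Y + 5 K{\left(-2,-3 \right)}\right) 59218 = \left(320 + 5 \left(-2\right)^{2}\right) 59218 = \left(320 + 5 \cdot 4\right) 59218 = \left(320 + 20\right) 59218 = 340 \cdot 59218 = 20134120$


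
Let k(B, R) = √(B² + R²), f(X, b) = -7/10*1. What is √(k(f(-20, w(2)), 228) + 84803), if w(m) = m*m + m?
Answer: √(8480300 + 10*√5198449)/10 ≈ 291.60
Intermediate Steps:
w(m) = m + m² (w(m) = m² + m = m + m²)
f(X, b) = -7/10 (f(X, b) = -7*⅒*1 = -7/10*1 = -7/10)
√(k(f(-20, w(2)), 228) + 84803) = √(√((-7/10)² + 228²) + 84803) = √(√(49/100 + 51984) + 84803) = √(√(5198449/100) + 84803) = √(√5198449/10 + 84803) = √(84803 + √5198449/10)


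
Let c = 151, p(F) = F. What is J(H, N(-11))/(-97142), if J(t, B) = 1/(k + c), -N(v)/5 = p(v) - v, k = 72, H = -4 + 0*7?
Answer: -1/21662666 ≈ -4.6162e-8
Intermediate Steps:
H = -4 (H = -4 + 0 = -4)
N(v) = 0 (N(v) = -5*(v - v) = -5*0 = 0)
J(t, B) = 1/223 (J(t, B) = 1/(72 + 151) = 1/223)
J(H, N(-11))/(-97142) = (1/223)/(-97142) = (1/223)*(-1/97142) = -1/21662666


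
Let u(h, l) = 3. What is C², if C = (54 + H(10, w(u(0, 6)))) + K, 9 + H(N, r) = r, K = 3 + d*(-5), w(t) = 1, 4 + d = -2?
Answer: 6241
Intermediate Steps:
d = -6 (d = -4 - 2 = -6)
K = 33 (K = 3 - 6*(-5) = 3 + 30 = 33)
H(N, r) = -9 + r
C = 79 (C = (54 + (-9 + 1)) + 33 = (54 - 8) + 33 = 46 + 33 = 79)
C² = 79² = 6241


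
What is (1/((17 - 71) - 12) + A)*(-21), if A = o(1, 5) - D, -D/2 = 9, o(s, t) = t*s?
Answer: -10619/22 ≈ -482.68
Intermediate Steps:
o(s, t) = s*t
D = -18 (D = -2*9 = -18)
A = 23 (A = 1*5 - 1*(-18) = 5 + 18 = 23)
(1/((17 - 71) - 12) + A)*(-21) = (1/((17 - 71) - 12) + 23)*(-21) = (1/(-54 - 12) + 23)*(-21) = (1/(-66) + 23)*(-21) = (-1/66 + 23)*(-21) = (1517/66)*(-21) = -10619/22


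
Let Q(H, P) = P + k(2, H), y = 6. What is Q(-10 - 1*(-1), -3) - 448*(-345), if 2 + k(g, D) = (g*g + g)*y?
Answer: 154591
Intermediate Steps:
k(g, D) = -2 + 6*g + 6*g**2 (k(g, D) = -2 + (g*g + g)*6 = -2 + (g**2 + g)*6 = -2 + (g + g**2)*6 = -2 + (6*g + 6*g**2) = -2 + 6*g + 6*g**2)
Q(H, P) = 34 + P (Q(H, P) = P + (-2 + 6*2 + 6*2**2) = P + (-2 + 12 + 6*4) = P + (-2 + 12 + 24) = P + 34 = 34 + P)
Q(-10 - 1*(-1), -3) - 448*(-345) = (34 - 3) - 448*(-345) = 31 + 154560 = 154591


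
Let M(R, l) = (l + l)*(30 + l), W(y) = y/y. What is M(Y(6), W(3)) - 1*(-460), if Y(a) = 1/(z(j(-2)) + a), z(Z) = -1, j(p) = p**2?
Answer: 522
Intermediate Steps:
W(y) = 1
Y(a) = 1/(-1 + a)
M(R, l) = 2*l*(30 + l) (M(R, l) = (2*l)*(30 + l) = 2*l*(30 + l))
M(Y(6), W(3)) - 1*(-460) = 2*1*(30 + 1) - 1*(-460) = 2*1*31 + 460 = 62 + 460 = 522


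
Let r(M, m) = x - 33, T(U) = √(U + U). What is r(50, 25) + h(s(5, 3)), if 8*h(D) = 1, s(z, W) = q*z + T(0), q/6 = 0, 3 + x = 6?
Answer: -239/8 ≈ -29.875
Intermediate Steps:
T(U) = √2*√U (T(U) = √(2*U) = √2*√U)
x = 3 (x = -3 + 6 = 3)
q = 0 (q = 6*0 = 0)
s(z, W) = 0 (s(z, W) = 0*z + √2*√0 = 0 + √2*0 = 0 + 0 = 0)
h(D) = ⅛ (h(D) = (⅛)*1 = ⅛)
r(M, m) = -30 (r(M, m) = 3 - 33 = -30)
r(50, 25) + h(s(5, 3)) = -30 + ⅛ = -239/8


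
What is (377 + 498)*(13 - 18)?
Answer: -4375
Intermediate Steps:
(377 + 498)*(13 - 18) = 875*(-5) = -4375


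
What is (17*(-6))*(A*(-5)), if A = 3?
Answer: 1530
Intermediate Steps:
(17*(-6))*(A*(-5)) = (17*(-6))*(3*(-5)) = -102*(-15) = 1530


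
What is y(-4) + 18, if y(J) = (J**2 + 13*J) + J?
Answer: -22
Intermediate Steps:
y(J) = J**2 + 14*J
y(-4) + 18 = -4*(14 - 4) + 18 = -4*10 + 18 = -40 + 18 = -22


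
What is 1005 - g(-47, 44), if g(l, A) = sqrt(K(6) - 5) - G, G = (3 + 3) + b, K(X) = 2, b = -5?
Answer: 1006 - I*sqrt(3) ≈ 1006.0 - 1.732*I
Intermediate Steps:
G = 1 (G = (3 + 3) - 5 = 6 - 5 = 1)
g(l, A) = -1 + I*sqrt(3) (g(l, A) = sqrt(2 - 5) - 1*1 = sqrt(-3) - 1 = I*sqrt(3) - 1 = -1 + I*sqrt(3))
1005 - g(-47, 44) = 1005 - (-1 + I*sqrt(3)) = 1005 + (1 - I*sqrt(3)) = 1006 - I*sqrt(3)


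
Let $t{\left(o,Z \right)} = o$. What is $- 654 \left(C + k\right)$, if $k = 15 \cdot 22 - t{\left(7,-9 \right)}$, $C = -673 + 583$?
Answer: $-152382$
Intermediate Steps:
$C = -90$
$k = 323$ ($k = 15 \cdot 22 - 7 = 330 - 7 = 323$)
$- 654 \left(C + k\right) = - 654 \left(-90 + 323\right) = \left(-654\right) 233 = -152382$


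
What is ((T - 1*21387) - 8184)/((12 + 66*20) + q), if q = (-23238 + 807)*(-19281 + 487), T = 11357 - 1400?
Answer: -3269/70261591 ≈ -4.6526e-5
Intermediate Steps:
T = 9957
q = 421568214 (q = -22431*(-18794) = 421568214)
((T - 1*21387) - 8184)/((12 + 66*20) + q) = ((9957 - 1*21387) - 8184)/((12 + 66*20) + 421568214) = ((9957 - 21387) - 8184)/((12 + 1320) + 421568214) = (-11430 - 8184)/(1332 + 421568214) = -19614/421569546 = -19614*1/421569546 = -3269/70261591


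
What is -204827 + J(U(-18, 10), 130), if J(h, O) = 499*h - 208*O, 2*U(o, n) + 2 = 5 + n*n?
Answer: -412337/2 ≈ -2.0617e+5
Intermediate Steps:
U(o, n) = 3/2 + n**2/2 (U(o, n) = -1 + (5 + n*n)/2 = -1 + (5 + n**2)/2 = -1 + (5/2 + n**2/2) = 3/2 + n**2/2)
J(h, O) = -208*O + 499*h
-204827 + J(U(-18, 10), 130) = -204827 + (-208*130 + 499*(3/2 + (1/2)*10**2)) = -204827 + (-27040 + 499*(3/2 + (1/2)*100)) = -204827 + (-27040 + 499*(3/2 + 50)) = -204827 + (-27040 + 499*(103/2)) = -204827 + (-27040 + 51397/2) = -204827 - 2683/2 = -412337/2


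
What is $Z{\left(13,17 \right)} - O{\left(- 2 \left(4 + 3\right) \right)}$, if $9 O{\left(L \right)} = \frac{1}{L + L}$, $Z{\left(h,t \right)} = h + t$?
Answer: $\frac{7561}{252} \approx 30.004$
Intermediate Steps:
$O{\left(L \right)} = \frac{1}{18 L}$ ($O{\left(L \right)} = \frac{1}{9 \left(L + L\right)} = \frac{1}{9 \cdot 2 L} = \frac{\frac{1}{2} \frac{1}{L}}{9} = \frac{1}{18 L}$)
$Z{\left(13,17 \right)} - O{\left(- 2 \left(4 + 3\right) \right)} = \left(13 + 17\right) - \frac{1}{18 \left(- 2 \left(4 + 3\right)\right)} = 30 - \frac{1}{18 \left(\left(-2\right) 7\right)} = 30 - \frac{1}{18 \left(-14\right)} = 30 - \frac{1}{18} \left(- \frac{1}{14}\right) = 30 - - \frac{1}{252} = 30 + \frac{1}{252} = \frac{7561}{252}$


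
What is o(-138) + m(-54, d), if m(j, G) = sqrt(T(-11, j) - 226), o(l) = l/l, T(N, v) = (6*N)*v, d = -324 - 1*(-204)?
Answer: 1 + sqrt(3338) ≈ 58.775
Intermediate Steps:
d = -120 (d = -324 + 204 = -120)
T(N, v) = 6*N*v
o(l) = 1
m(j, G) = sqrt(-226 - 66*j) (m(j, G) = sqrt(6*(-11)*j - 226) = sqrt(-66*j - 226) = sqrt(-226 - 66*j))
o(-138) + m(-54, d) = 1 + sqrt(-226 - 66*(-54)) = 1 + sqrt(-226 + 3564) = 1 + sqrt(3338)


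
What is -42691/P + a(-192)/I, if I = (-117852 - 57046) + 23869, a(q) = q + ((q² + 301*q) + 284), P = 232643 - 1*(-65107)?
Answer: -81220013/14989628250 ≈ -0.0054184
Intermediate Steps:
P = 297750 (P = 232643 + 65107 = 297750)
a(q) = 284 + q² + 302*q (a(q) = q + (284 + q² + 301*q) = 284 + q² + 302*q)
I = -151029 (I = -174898 + 23869 = -151029)
-42691/P + a(-192)/I = -42691/297750 + (284 + (-192)² + 302*(-192))/(-151029) = -42691*1/297750 + (284 + 36864 - 57984)*(-1/151029) = -42691/297750 - 20836*(-1/151029) = -42691/297750 + 20836/151029 = -81220013/14989628250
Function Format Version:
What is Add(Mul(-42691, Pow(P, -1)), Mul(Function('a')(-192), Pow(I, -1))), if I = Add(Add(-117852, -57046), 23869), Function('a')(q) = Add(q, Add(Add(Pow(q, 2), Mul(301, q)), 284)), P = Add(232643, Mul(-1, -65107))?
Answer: Rational(-81220013, 14989628250) ≈ -0.0054184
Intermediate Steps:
P = 297750 (P = Add(232643, 65107) = 297750)
Function('a')(q) = Add(284, Pow(q, 2), Mul(302, q)) (Function('a')(q) = Add(q, Add(284, Pow(q, 2), Mul(301, q))) = Add(284, Pow(q, 2), Mul(302, q)))
I = -151029 (I = Add(-174898, 23869) = -151029)
Add(Mul(-42691, Pow(P, -1)), Mul(Function('a')(-192), Pow(I, -1))) = Add(Mul(-42691, Pow(297750, -1)), Mul(Add(284, Pow(-192, 2), Mul(302, -192)), Pow(-151029, -1))) = Add(Mul(-42691, Rational(1, 297750)), Mul(Add(284, 36864, -57984), Rational(-1, 151029))) = Add(Rational(-42691, 297750), Mul(-20836, Rational(-1, 151029))) = Add(Rational(-42691, 297750), Rational(20836, 151029)) = Rational(-81220013, 14989628250)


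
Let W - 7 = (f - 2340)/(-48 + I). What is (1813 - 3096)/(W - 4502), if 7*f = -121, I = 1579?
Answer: 13749911/48189416 ≈ 0.28533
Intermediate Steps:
f = -121/7 (f = (⅐)*(-121) = -121/7 ≈ -17.286)
W = 58518/10717 (W = 7 + (-121/7 - 2340)/(-48 + 1579) = 7 - 16501/7/1531 = 7 - 16501/7*1/1531 = 7 - 16501/10717 = 58518/10717 ≈ 5.4603)
(1813 - 3096)/(W - 4502) = (1813 - 3096)/(58518/10717 - 4502) = -1283/(-48189416/10717) = -1283*(-10717/48189416) = 13749911/48189416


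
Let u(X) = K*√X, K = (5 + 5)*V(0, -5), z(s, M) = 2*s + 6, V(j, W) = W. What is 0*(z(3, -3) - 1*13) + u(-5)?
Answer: -50*I*√5 ≈ -111.8*I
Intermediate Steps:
z(s, M) = 6 + 2*s
K = -50 (K = (5 + 5)*(-5) = 10*(-5) = -50)
u(X) = -50*√X
0*(z(3, -3) - 1*13) + u(-5) = 0*((6 + 2*3) - 1*13) - 50*I*√5 = 0*((6 + 6) - 13) - 50*I*√5 = 0*(12 - 13) - 50*I*√5 = 0*(-1) - 50*I*√5 = 0 - 50*I*√5 = -50*I*√5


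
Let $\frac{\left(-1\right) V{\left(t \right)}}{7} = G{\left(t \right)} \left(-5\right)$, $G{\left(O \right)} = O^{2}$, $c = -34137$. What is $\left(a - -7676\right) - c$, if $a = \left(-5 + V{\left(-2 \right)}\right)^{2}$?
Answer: $60038$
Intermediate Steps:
$V{\left(t \right)} = 35 t^{2}$ ($V{\left(t \right)} = - 7 t^{2} \left(-5\right) = - 7 \left(- 5 t^{2}\right) = 35 t^{2}$)
$a = 18225$ ($a = \left(-5 + 35 \left(-2\right)^{2}\right)^{2} = \left(-5 + 35 \cdot 4\right)^{2} = \left(-5 + 140\right)^{2} = 135^{2} = 18225$)
$\left(a - -7676\right) - c = \left(18225 - -7676\right) - -34137 = \left(18225 + 7676\right) + 34137 = 25901 + 34137 = 60038$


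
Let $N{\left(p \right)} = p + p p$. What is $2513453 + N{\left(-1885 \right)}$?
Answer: $6064793$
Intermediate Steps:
$N{\left(p \right)} = p + p^{2}$
$2513453 + N{\left(-1885 \right)} = 2513453 - 1885 \left(1 - 1885\right) = 2513453 - -3551340 = 2513453 + 3551340 = 6064793$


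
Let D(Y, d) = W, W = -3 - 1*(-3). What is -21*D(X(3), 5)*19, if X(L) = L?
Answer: 0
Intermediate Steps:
W = 0 (W = -3 + 3 = 0)
D(Y, d) = 0
-21*D(X(3), 5)*19 = -21*0*19 = 0*19 = 0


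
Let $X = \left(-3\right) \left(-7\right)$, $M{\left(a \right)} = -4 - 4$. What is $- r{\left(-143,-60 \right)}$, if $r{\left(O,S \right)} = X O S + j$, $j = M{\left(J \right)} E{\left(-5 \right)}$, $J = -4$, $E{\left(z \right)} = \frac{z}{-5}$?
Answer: $-180172$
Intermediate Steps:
$E{\left(z \right)} = - \frac{z}{5}$ ($E{\left(z \right)} = z \left(- \frac{1}{5}\right) = - \frac{z}{5}$)
$M{\left(a \right)} = -8$
$j = -8$ ($j = - 8 \left(\left(- \frac{1}{5}\right) \left(-5\right)\right) = \left(-8\right) 1 = -8$)
$X = 21$
$r{\left(O,S \right)} = -8 + 21 O S$ ($r{\left(O,S \right)} = 21 O S - 8 = -8 + 21 O S$)
$- r{\left(-143,-60 \right)} = - (-8 + 21 \left(-143\right) \left(-60\right)) = - (-8 + 180180) = \left(-1\right) 180172 = -180172$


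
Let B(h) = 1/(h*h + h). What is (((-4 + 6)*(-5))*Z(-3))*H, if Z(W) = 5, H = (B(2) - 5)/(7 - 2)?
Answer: 145/3 ≈ 48.333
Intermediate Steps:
B(h) = 1/(h + h²) (B(h) = 1/(h² + h) = 1/(h + h²))
H = -29/30 (H = (1/(2*(1 + 2)) - 5)/(7 - 2) = ((½)/3 - 5)/5 = ((½)*(⅓) - 5)*(⅕) = (⅙ - 5)*(⅕) = -29/6*⅕ = -29/30 ≈ -0.96667)
(((-4 + 6)*(-5))*Z(-3))*H = (((-4 + 6)*(-5))*5)*(-29/30) = ((2*(-5))*5)*(-29/30) = -10*5*(-29/30) = -50*(-29/30) = 145/3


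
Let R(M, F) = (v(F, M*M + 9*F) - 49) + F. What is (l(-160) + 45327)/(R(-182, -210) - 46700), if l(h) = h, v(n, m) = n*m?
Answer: -45167/6606099 ≈ -0.0068372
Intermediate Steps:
v(n, m) = m*n
R(M, F) = -49 + F + F*(M**2 + 9*F) (R(M, F) = ((M*M + 9*F)*F - 49) + F = ((M**2 + 9*F)*F - 49) + F = (F*(M**2 + 9*F) - 49) + F = (-49 + F*(M**2 + 9*F)) + F = -49 + F + F*(M**2 + 9*F))
(l(-160) + 45327)/(R(-182, -210) - 46700) = (-160 + 45327)/((-49 - 210 - 210*((-182)**2 + 9*(-210))) - 46700) = 45167/((-49 - 210 - 210*(33124 - 1890)) - 46700) = 45167/((-49 - 210 - 210*31234) - 46700) = 45167/((-49 - 210 - 6559140) - 46700) = 45167/(-6559399 - 46700) = 45167/(-6606099) = 45167*(-1/6606099) = -45167/6606099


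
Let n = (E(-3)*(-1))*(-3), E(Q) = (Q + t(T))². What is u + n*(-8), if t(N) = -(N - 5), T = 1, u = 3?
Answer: -21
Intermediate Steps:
t(N) = 5 - N (t(N) = -(-5 + N) = 5 - N)
E(Q) = (4 + Q)² (E(Q) = (Q + (5 - 1*1))² = (Q + (5 - 1))² = (Q + 4)² = (4 + Q)²)
n = 3 (n = ((4 - 3)²*(-1))*(-3) = (1²*(-1))*(-3) = (1*(-1))*(-3) = -1*(-3) = 3)
u + n*(-8) = 3 + 3*(-8) = 3 - 24 = -21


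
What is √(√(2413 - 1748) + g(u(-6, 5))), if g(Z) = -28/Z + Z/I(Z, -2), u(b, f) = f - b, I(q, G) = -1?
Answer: √(-1639 + 121*√665)/11 ≈ 3.4989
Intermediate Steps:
g(Z) = -Z - 28/Z (g(Z) = -28/Z + Z/(-1) = -28/Z + Z*(-1) = -28/Z - Z = -Z - 28/Z)
√(√(2413 - 1748) + g(u(-6, 5))) = √(√(2413 - 1748) + (-(5 - 1*(-6)) - 28/(5 - 1*(-6)))) = √(√665 + (-(5 + 6) - 28/(5 + 6))) = √(√665 + (-1*11 - 28/11)) = √(√665 + (-11 - 28*1/11)) = √(√665 + (-11 - 28/11)) = √(√665 - 149/11) = √(-149/11 + √665)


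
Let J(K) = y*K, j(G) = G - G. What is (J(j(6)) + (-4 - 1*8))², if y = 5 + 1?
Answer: 144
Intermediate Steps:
y = 6
j(G) = 0
J(K) = 6*K
(J(j(6)) + (-4 - 1*8))² = (6*0 + (-4 - 1*8))² = (0 + (-4 - 8))² = (0 - 12)² = (-12)² = 144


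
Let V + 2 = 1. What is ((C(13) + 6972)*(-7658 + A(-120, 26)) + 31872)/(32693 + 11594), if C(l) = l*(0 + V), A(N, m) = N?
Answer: -54095230/44287 ≈ -1221.5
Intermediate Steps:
V = -1 (V = -2 + 1 = -1)
C(l) = -l (C(l) = l*(0 - 1) = l*(-1) = -l)
((C(13) + 6972)*(-7658 + A(-120, 26)) + 31872)/(32693 + 11594) = ((-1*13 + 6972)*(-7658 - 120) + 31872)/(32693 + 11594) = ((-13 + 6972)*(-7778) + 31872)/44287 = (6959*(-7778) + 31872)*(1/44287) = (-54127102 + 31872)*(1/44287) = -54095230*1/44287 = -54095230/44287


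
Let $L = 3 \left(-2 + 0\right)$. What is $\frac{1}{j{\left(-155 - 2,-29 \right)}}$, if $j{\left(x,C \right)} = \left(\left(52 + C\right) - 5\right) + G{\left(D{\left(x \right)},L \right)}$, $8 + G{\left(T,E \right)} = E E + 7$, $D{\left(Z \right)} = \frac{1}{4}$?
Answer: $\frac{1}{53} \approx 0.018868$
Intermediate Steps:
$L = -6$ ($L = 3 \left(-2\right) = -6$)
$D{\left(Z \right)} = \frac{1}{4}$
$G{\left(T,E \right)} = -1 + E^{2}$ ($G{\left(T,E \right)} = -8 + \left(E E + 7\right) = -8 + \left(E^{2} + 7\right) = -8 + \left(7 + E^{2}\right) = -1 + E^{2}$)
$j{\left(x,C \right)} = 82 + C$ ($j{\left(x,C \right)} = \left(\left(52 + C\right) - 5\right) - \left(1 - \left(-6\right)^{2}\right) = \left(47 + C\right) + \left(-1 + 36\right) = \left(47 + C\right) + 35 = 82 + C$)
$\frac{1}{j{\left(-155 - 2,-29 \right)}} = \frac{1}{82 - 29} = \frac{1}{53}$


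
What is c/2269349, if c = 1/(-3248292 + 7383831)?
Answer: 1/9384981294111 ≈ 1.0655e-13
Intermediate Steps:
c = 1/4135539 ≈ 2.4181e-7
c/2269349 = (1/4135539)/2269349 = (1/4135539)*(1/2269349) = 1/9384981294111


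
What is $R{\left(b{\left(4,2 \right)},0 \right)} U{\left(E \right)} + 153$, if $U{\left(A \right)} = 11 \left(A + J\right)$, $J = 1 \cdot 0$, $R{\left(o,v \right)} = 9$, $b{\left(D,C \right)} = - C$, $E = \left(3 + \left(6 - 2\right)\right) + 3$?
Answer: $1143$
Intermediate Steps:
$E = 10$ ($E = \left(3 + \left(6 - 2\right)\right) + 3 = \left(3 + 4\right) + 3 = 7 + 3 = 10$)
$J = 0$
$U{\left(A \right)} = 11 A$ ($U{\left(A \right)} = 11 \left(A + 0\right) = 11 A$)
$R{\left(b{\left(4,2 \right)},0 \right)} U{\left(E \right)} + 153 = 9 \cdot 11 \cdot 10 + 153 = 9 \cdot 110 + 153 = 990 + 153 = 1143$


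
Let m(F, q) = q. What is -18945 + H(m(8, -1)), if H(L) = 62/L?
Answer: -19007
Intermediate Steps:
-18945 + H(m(8, -1)) = -18945 + 62/(-1) = -18945 + 62*(-1) = -18945 - 62 = -19007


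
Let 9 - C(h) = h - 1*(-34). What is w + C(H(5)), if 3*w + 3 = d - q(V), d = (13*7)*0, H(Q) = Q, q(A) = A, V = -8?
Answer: -85/3 ≈ -28.333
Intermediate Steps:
C(h) = -25 - h (C(h) = 9 - (h - 1*(-34)) = 9 - (h + 34) = 9 - (34 + h) = 9 + (-34 - h) = -25 - h)
d = 0 (d = 91*0 = 0)
w = 5/3 (w = -1 + (0 - 1*(-8))/3 = -1 + (0 + 8)/3 = -1 + (⅓)*8 = -1 + 8/3 = 5/3 ≈ 1.6667)
w + C(H(5)) = 5/3 + (-25 - 1*5) = 5/3 + (-25 - 5) = 5/3 - 30 = -85/3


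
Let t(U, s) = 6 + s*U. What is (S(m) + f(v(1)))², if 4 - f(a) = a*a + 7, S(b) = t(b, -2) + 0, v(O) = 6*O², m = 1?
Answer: 1225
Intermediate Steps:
t(U, s) = 6 + U*s
S(b) = 6 - 2*b (S(b) = (6 + b*(-2)) + 0 = (6 - 2*b) + 0 = 6 - 2*b)
f(a) = -3 - a² (f(a) = 4 - (a*a + 7) = 4 - (a² + 7) = 4 - (7 + a²) = 4 + (-7 - a²) = -3 - a²)
(S(m) + f(v(1)))² = ((6 - 2*1) + (-3 - (6*1²)²))² = ((6 - 2) + (-3 - (6*1)²))² = (4 + (-3 - 1*6²))² = (4 + (-3 - 1*36))² = (4 + (-3 - 36))² = (4 - 39)² = (-35)² = 1225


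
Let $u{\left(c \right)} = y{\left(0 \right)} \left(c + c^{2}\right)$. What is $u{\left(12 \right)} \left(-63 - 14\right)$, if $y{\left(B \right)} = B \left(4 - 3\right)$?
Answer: $0$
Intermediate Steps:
$y{\left(B \right)} = B$ ($y{\left(B \right)} = B 1 = B$)
$u{\left(c \right)} = 0$ ($u{\left(c \right)} = 0 \left(c + c^{2}\right) = 0$)
$u{\left(12 \right)} \left(-63 - 14\right) = 0 \left(-63 - 14\right) = 0 \left(-77\right) = 0$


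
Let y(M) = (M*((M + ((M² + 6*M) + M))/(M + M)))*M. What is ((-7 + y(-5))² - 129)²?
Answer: 10272025/16 ≈ 6.4200e+5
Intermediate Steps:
y(M) = M*(M²/2 + 4*M) (y(M) = (M*((M + (M² + 7*M))/((2*M))))*M = (M*((M² + 8*M)*(1/(2*M))))*M = (M*((M² + 8*M)/(2*M)))*M = (M²/2 + 4*M)*M = M*(M²/2 + 4*M))
((-7 + y(-5))² - 129)² = ((-7 + (½)*(-5)²*(8 - 5))² - 129)² = ((-7 + (½)*25*3)² - 129)² = ((-7 + 75/2)² - 129)² = ((61/2)² - 129)² = (3721/4 - 129)² = (3205/4)² = 10272025/16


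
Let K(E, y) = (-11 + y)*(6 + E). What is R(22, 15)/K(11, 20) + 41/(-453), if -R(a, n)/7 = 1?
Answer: -3148/23103 ≈ -0.13626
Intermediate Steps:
R(a, n) = -7 (R(a, n) = -7*1 = -7)
R(22, 15)/K(11, 20) + 41/(-453) = -7/(-66 - 11*11 + 6*20 + 11*20) + 41/(-453) = -7/(-66 - 121 + 120 + 220) + 41*(-1/453) = -7/153 - 41/453 = -3148/23103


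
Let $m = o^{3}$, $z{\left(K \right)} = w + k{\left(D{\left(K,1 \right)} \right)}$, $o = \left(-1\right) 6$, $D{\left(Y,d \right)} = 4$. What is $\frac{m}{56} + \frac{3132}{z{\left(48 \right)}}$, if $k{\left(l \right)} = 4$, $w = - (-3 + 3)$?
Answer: $\frac{5454}{7} \approx 779.14$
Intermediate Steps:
$w = 0$ ($w = \left(-1\right) 0 = 0$)
$o = -6$
$z{\left(K \right)} = 4$ ($z{\left(K \right)} = 0 + 4 = 4$)
$m = -216$ ($m = \left(-6\right)^{3} = -216$)
$\frac{m}{56} + \frac{3132}{z{\left(48 \right)}} = - \frac{216}{56} + \frac{3132}{4} = \left(-216\right) \frac{1}{56} + 3132 \cdot \frac{1}{4} = - \frac{27}{7} + 783 = \frac{5454}{7}$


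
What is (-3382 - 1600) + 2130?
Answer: -2852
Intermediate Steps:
(-3382 - 1600) + 2130 = -4982 + 2130 = -2852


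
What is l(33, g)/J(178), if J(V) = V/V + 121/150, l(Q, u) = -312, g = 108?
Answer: -46800/271 ≈ -172.69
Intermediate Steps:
J(V) = 271/150 (J(V) = 1 + 121*(1/150) = 1 + 121/150 = 271/150)
l(33, g)/J(178) = -312/271/150 = -312*150/271 = -46800/271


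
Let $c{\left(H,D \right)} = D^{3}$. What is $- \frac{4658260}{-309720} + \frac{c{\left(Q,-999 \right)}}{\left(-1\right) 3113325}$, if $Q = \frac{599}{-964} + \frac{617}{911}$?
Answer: $\frac{20180677039}{60190950} \approx 335.28$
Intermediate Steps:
$Q = \frac{49099}{878204}$ ($Q = 599 \left(- \frac{1}{964}\right) + 617 \cdot \frac{1}{911} = - \frac{599}{964} + \frac{617}{911} = \frac{49099}{878204} \approx 0.055908$)
$- \frac{4658260}{-309720} + \frac{c{\left(Q,-999 \right)}}{\left(-1\right) 3113325} = - \frac{4658260}{-309720} + \frac{\left(-999\right)^{3}}{\left(-1\right) 3113325} = \left(-4658260\right) \left(- \frac{1}{309720}\right) - \frac{997002999}{-3113325} = \frac{2617}{174} - - \frac{110778111}{345925} = \frac{2617}{174} + \frac{110778111}{345925} = \frac{20180677039}{60190950}$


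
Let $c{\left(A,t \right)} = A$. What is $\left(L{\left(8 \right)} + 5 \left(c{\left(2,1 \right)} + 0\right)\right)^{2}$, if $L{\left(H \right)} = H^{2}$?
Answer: $5476$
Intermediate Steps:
$\left(L{\left(8 \right)} + 5 \left(c{\left(2,1 \right)} + 0\right)\right)^{2} = \left(8^{2} + 5 \left(2 + 0\right)\right)^{2} = \left(64 + 5 \cdot 2\right)^{2} = \left(64 + 10\right)^{2} = 74^{2} = 5476$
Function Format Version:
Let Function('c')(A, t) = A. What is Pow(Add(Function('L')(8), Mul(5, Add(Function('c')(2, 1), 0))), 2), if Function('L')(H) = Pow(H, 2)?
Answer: 5476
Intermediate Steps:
Pow(Add(Function('L')(8), Mul(5, Add(Function('c')(2, 1), 0))), 2) = Pow(Add(Pow(8, 2), Mul(5, Add(2, 0))), 2) = Pow(Add(64, Mul(5, 2)), 2) = Pow(Add(64, 10), 2) = Pow(74, 2) = 5476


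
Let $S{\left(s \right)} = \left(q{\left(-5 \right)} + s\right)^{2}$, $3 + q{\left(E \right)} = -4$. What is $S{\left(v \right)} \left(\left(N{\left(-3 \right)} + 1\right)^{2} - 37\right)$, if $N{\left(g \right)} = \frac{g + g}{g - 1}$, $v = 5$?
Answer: $-123$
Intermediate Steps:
$q{\left(E \right)} = -7$ ($q{\left(E \right)} = -3 - 4 = -7$)
$N{\left(g \right)} = \frac{2 g}{-1 + g}$
$S{\left(s \right)} = \left(-7 + s\right)^{2}$
$S{\left(v \right)} \left(\left(N{\left(-3 \right)} + 1\right)^{2} - 37\right) = \left(-7 + 5\right)^{2} \left(\left(2 \left(-3\right) \frac{1}{-1 - 3} + 1\right)^{2} - 37\right) = \left(-2\right)^{2} \left(\left(2 \left(-3\right) \frac{1}{-4} + 1\right)^{2} - 37\right) = 4 \left(\left(2 \left(-3\right) \left(- \frac{1}{4}\right) + 1\right)^{2} - 37\right) = 4 \left(\left(\frac{3}{2} + 1\right)^{2} - 37\right) = 4 \left(\left(\frac{5}{2}\right)^{2} - 37\right) = 4 \left(\frac{25}{4} - 37\right) = 4 \left(- \frac{123}{4}\right) = -123$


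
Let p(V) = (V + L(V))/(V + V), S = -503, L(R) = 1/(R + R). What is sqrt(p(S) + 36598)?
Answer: sqrt(37038999547)/1006 ≈ 191.31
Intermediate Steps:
L(R) = 1/(2*R)
p(V) = (V + 1/(2*V))/(2*V) (p(V) = (V + 1/(2*V))/(V + V) = (V + 1/(2*V))/((2*V)) = (V + 1/(2*V))*(1/(2*V)) = (V + 1/(2*V))/(2*V))
sqrt(p(S) + 36598) = sqrt((1/2 + (1/4)/(-503)**2) + 36598) = sqrt((1/2 + (1/4)*(1/253009)) + 36598) = sqrt((1/2 + 1/1012036) + 36598) = sqrt(506019/1012036 + 36598) = sqrt(37038999547/1012036) = sqrt(37038999547)/1006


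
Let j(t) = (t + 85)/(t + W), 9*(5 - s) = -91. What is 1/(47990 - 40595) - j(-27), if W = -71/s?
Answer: 19445357/10626615 ≈ 1.8299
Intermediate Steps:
s = 136/9 (s = 5 - ⅑*(-91) = 5 + 91/9 = 136/9 ≈ 15.111)
W = -639/136 (W = -71/136/9 = -71*9/136 = -639/136 ≈ -4.6985)
j(t) = (85 + t)/(-639/136 + t) (j(t) = (t + 85)/(t - 639/136) = (85 + t)/(-639/136 + t))
1/(47990 - 40595) - j(-27) = 1/(47990 - 40595) - 136*(85 - 27)/(-639 + 136*(-27)) = 1/7395 - 136*58/(-639 - 3672) = 1/7395 - 136*58/(-4311) = 1/7395 - 136*(-1)*58/4311 = 1/7395 - 1*(-7888/4311) = 1/7395 + 7888/4311 = 19445357/10626615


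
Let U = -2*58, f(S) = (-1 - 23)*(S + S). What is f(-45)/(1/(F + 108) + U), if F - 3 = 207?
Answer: -686880/36887 ≈ -18.621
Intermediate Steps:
F = 210 (F = 3 + 207 = 210)
f(S) = -48*S
U = -116
f(-45)/(1/(F + 108) + U) = (-48*(-45))/(1/(210 + 108) - 116) = 2160/(1/318 - 116) = 2160/(-36887/318) = -318/36887*2160 = -686880/36887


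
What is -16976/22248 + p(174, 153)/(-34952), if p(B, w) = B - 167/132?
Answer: -3284534863/4276866528 ≈ -0.76798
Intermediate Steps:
p(B, w) = -167/132 + B (p(B, w) = B - 167*1/132 = B - 167/132 = -167/132 + B)
-16976/22248 + p(174, 153)/(-34952) = -16976/22248 + (-167/132 + 174)/(-34952) = -16976*1/22248 + (22801/132)*(-1/34952) = -2122/2781 - 22801/4613664 = -3284534863/4276866528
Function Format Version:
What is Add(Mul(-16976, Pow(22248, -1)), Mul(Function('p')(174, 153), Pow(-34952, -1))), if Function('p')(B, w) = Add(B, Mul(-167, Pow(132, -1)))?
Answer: Rational(-3284534863, 4276866528) ≈ -0.76798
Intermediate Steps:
Function('p')(B, w) = Add(Rational(-167, 132), B) (Function('p')(B, w) = Add(B, Mul(-167, Rational(1, 132))) = Add(B, Rational(-167, 132)) = Add(Rational(-167, 132), B))
Add(Mul(-16976, Pow(22248, -1)), Mul(Function('p')(174, 153), Pow(-34952, -1))) = Add(Mul(-16976, Pow(22248, -1)), Mul(Add(Rational(-167, 132), 174), Pow(-34952, -1))) = Add(Mul(-16976, Rational(1, 22248)), Mul(Rational(22801, 132), Rational(-1, 34952))) = Add(Rational(-2122, 2781), Rational(-22801, 4613664)) = Rational(-3284534863, 4276866528)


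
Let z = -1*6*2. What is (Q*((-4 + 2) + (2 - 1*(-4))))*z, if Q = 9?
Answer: -432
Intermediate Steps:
z = -12 (z = -6*2 = -12)
(Q*((-4 + 2) + (2 - 1*(-4))))*z = (9*((-4 + 2) + (2 - 1*(-4))))*(-12) = (9*(-2 + (2 + 4)))*(-12) = (9*(-2 + 6))*(-12) = (9*4)*(-12) = 36*(-12) = -432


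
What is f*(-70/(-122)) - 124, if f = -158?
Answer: -13094/61 ≈ -214.66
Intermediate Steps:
f*(-70/(-122)) - 124 = -(-11060)/(-122) - 124 = -(-11060)*(-1)/122 - 124 = -158*35/61 - 124 = -5530/61 - 124 = -13094/61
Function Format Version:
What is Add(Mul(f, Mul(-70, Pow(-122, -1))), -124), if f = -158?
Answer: Rational(-13094, 61) ≈ -214.66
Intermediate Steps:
Add(Mul(f, Mul(-70, Pow(-122, -1))), -124) = Add(Mul(-158, Mul(-70, Pow(-122, -1))), -124) = Add(Mul(-158, Mul(-70, Rational(-1, 122))), -124) = Add(Mul(-158, Rational(35, 61)), -124) = Add(Rational(-5530, 61), -124) = Rational(-13094, 61)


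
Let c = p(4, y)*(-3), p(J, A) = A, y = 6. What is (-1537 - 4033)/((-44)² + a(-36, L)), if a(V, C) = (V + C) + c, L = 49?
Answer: -5570/1931 ≈ -2.8845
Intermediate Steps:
c = -18 (c = 6*(-3) = -18)
a(V, C) = -18 + C + V (a(V, C) = (V + C) - 18 = (C + V) - 18 = -18 + C + V)
(-1537 - 4033)/((-44)² + a(-36, L)) = (-1537 - 4033)/((-44)² + (-18 + 49 - 36)) = -5570/(1936 - 5) = -5570/1931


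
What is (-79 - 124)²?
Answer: 41209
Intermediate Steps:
(-79 - 124)² = (-203)² = 41209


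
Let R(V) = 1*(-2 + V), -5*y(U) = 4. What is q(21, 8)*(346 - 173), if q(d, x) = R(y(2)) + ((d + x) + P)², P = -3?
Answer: 582318/5 ≈ 1.1646e+5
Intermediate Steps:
y(U) = -⅘ (y(U) = -⅕*4 = -⅘)
R(V) = -2 + V
q(d, x) = -14/5 + (-3 + d + x)² (q(d, x) = (-2 - ⅘) + ((d + x) - 3)² = -14/5 + (-3 + d + x)²)
q(21, 8)*(346 - 173) = (-14/5 + (-3 + 21 + 8)²)*(346 - 173) = (-14/5 + 26²)*173 = (-14/5 + 676)*173 = (3366/5)*173 = 582318/5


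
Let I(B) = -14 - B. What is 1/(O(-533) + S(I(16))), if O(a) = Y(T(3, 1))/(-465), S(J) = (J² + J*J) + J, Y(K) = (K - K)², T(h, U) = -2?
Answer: 1/1770 ≈ 0.00056497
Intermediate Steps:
Y(K) = 0 (Y(K) = 0² = 0)
S(J) = J + 2*J² (S(J) = (J² + J²) + J = 2*J² + J = J + 2*J²)
O(a) = 0 (O(a) = 0/(-465) = 0*(-1/465) = 0)
1/(O(-533) + S(I(16))) = 1/(0 + (-14 - 1*16)*(1 + 2*(-14 - 1*16))) = 1/(0 + (-14 - 16)*(1 + 2*(-14 - 16))) = 1/(0 - 30*(1 + 2*(-30))) = 1/(0 - 30*(1 - 60)) = 1/(0 - 30*(-59)) = 1/(0 + 1770) = 1/1770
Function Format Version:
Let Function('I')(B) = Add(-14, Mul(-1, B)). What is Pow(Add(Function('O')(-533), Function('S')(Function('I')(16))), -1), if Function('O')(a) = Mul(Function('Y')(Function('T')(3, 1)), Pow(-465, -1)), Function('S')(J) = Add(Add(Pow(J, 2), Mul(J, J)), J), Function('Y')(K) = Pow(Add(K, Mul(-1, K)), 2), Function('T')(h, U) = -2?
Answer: Rational(1, 1770) ≈ 0.00056497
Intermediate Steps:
Function('Y')(K) = 0 (Function('Y')(K) = Pow(0, 2) = 0)
Function('S')(J) = Add(J, Mul(2, Pow(J, 2))) (Function('S')(J) = Add(Add(Pow(J, 2), Pow(J, 2)), J) = Add(Mul(2, Pow(J, 2)), J) = Add(J, Mul(2, Pow(J, 2))))
Function('O')(a) = 0 (Function('O')(a) = Mul(0, Pow(-465, -1)) = Mul(0, Rational(-1, 465)) = 0)
Pow(Add(Function('O')(-533), Function('S')(Function('I')(16))), -1) = Pow(Add(0, Mul(Add(-14, Mul(-1, 16)), Add(1, Mul(2, Add(-14, Mul(-1, 16)))))), -1) = Pow(Add(0, Mul(Add(-14, -16), Add(1, Mul(2, Add(-14, -16))))), -1) = Pow(Add(0, Mul(-30, Add(1, Mul(2, -30)))), -1) = Pow(Add(0, Mul(-30, Add(1, -60))), -1) = Pow(Add(0, Mul(-30, -59)), -1) = Pow(Add(0, 1770), -1) = Pow(1770, -1) = Rational(1, 1770)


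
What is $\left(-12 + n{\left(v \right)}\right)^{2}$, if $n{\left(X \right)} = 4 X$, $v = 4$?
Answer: $16$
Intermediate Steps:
$\left(-12 + n{\left(v \right)}\right)^{2} = \left(-12 + 4 \cdot 4\right)^{2} = \left(-12 + 16\right)^{2} = 4^{2} = 16$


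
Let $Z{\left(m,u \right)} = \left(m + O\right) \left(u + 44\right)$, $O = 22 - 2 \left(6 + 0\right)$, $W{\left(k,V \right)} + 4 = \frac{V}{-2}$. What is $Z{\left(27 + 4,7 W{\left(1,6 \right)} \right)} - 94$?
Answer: $-299$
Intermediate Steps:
$W{\left(k,V \right)} = -4 - \frac{V}{2}$ ($W{\left(k,V \right)} = -4 + \frac{V}{-2} = -4 + V \left(- \frac{1}{2}\right) = -4 - \frac{V}{2}$)
$O = 10$ ($O = 22 - 12 = 10$)
$Z{\left(m,u \right)} = \left(10 + m\right) \left(44 + u\right)$ ($Z{\left(m,u \right)} = \left(m + 10\right) \left(u + 44\right) = \left(10 + m\right) \left(44 + u\right)$)
$Z{\left(27 + 4,7 W{\left(1,6 \right)} \right)} - 94 = \left(440 + 10 \cdot 7 \left(-4 - 3\right) + 44 \left(27 + 4\right) + \left(27 + 4\right) 7 \left(-4 - 3\right)\right) - 94 = \left(440 + 10 \cdot 7 \left(-4 - 3\right) + 44 \cdot 31 + 31 \cdot 7 \left(-4 - 3\right)\right) - 94 = \left(440 + 10 \cdot 7 \left(-7\right) + 1364 + 31 \cdot 7 \left(-7\right)\right) - 94 = \left(440 + 10 \left(-49\right) + 1364 + 31 \left(-49\right)\right) - 94 = \left(440 - 490 + 1364 - 1519\right) - 94 = -205 - 94 = -299$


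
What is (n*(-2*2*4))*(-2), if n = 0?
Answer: 0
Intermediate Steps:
(n*(-2*2*4))*(-2) = (0*(-2*2*4))*(-2) = (0*(-4*4))*(-2) = (0*(-16))*(-2) = 0*(-2) = 0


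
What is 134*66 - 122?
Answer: 8722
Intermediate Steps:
134*66 - 122 = 8844 - 122 = 8722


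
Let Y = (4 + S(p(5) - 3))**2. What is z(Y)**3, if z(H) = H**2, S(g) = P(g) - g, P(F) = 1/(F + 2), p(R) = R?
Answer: 282429536481/16777216 ≈ 16834.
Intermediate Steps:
P(F) = 1/(2 + F)
S(g) = 1/(2 + g) - g
Y = 81/16 (Y = (4 + (1 - (5 - 3)*(2 + (5 - 3)))/(2 + (5 - 3)))**2 = (4 + (1 - 1*2*(2 + 2))/(2 + 2))**2 = (4 + (1 - 1*2*4)/4)**2 = (4 + (1 - 8)/4)**2 = (4 + (1/4)*(-7))**2 = (4 - 7/4)**2 = (9/4)**2 = 81/16 ≈ 5.0625)
z(Y)**3 = ((81/16)**2)**3 = (6561/256)**3 = 282429536481/16777216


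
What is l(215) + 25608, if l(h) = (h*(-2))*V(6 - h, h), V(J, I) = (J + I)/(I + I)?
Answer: 25602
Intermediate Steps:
V(J, I) = (I + J)/(2*I) (V(J, I) = (I + J)/((2*I)) = (I + J)*(1/(2*I)) = (I + J)/(2*I))
l(h) = -6 (l(h) = (h*(-2))*((h + (6 - h))/(2*h)) = (-2*h)*((½)*6/h) = (-2*h)*(3/h) = -6)
l(215) + 25608 = -6 + 25608 = 25602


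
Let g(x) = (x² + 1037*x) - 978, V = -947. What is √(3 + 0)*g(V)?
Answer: -86208*√3 ≈ -1.4932e+5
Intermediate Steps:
g(x) = -978 + x² + 1037*x
√(3 + 0)*g(V) = √(3 + 0)*(-978 + (-947)² + 1037*(-947)) = √3*(-978 + 896809 - 982039) = √3*(-86208) = -86208*√3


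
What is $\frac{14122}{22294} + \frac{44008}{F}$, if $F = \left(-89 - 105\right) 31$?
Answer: $- \frac{224046161}{33519029} \approx -6.6842$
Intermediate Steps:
$F = -6014$ ($F = \left(-194\right) 31 = -6014$)
$\frac{14122}{22294} + \frac{44008}{F} = \frac{14122}{22294} + \frac{44008}{-6014} = 14122 \cdot \frac{1}{22294} + 44008 \left(- \frac{1}{6014}\right) = \frac{7061}{11147} - \frac{22004}{3007} = - \frac{224046161}{33519029}$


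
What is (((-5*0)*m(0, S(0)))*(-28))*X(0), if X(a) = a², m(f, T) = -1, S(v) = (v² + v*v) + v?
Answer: 0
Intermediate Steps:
S(v) = v + 2*v² (S(v) = (v² + v²) + v = 2*v² + v = v + 2*v²)
(((-5*0)*m(0, S(0)))*(-28))*X(0) = ((-5*0*(-1))*(-28))*0² = ((0*(-1))*(-28))*0 = (0*(-28))*0 = 0*0 = 0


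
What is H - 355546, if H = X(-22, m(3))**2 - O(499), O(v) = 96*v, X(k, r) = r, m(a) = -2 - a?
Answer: -403425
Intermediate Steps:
H = -47879 (H = (-2 - 1*3)**2 - 96*499 = (-2 - 3)**2 - 1*47904 = (-5)**2 - 47904 = 25 - 47904 = -47879)
H - 355546 = -47879 - 355546 = -403425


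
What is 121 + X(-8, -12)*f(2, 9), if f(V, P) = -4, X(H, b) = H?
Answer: 153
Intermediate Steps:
121 + X(-8, -12)*f(2, 9) = 121 - 8*(-4) = 121 + 32 = 153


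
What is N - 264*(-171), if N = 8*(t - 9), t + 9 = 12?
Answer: 45096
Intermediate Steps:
t = 3 (t = -9 + 12 = 3)
N = -48 (N = 8*(3 - 9) = 8*(-6) = -48)
N - 264*(-171) = -48 - 264*(-171) = -48 + 45144 = 45096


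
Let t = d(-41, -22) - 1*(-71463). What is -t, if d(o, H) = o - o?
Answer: -71463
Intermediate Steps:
d(o, H) = 0
t = 71463 (t = 0 - 1*(-71463) = 0 + 71463 = 71463)
-t = -1*71463 = -71463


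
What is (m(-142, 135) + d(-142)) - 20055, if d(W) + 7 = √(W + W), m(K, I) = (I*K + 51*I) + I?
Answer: -32212 + 2*I*√71 ≈ -32212.0 + 16.852*I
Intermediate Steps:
m(K, I) = 52*I + I*K (m(K, I) = (51*I + I*K) + I = 52*I + I*K)
d(W) = -7 + √2*√W (d(W) = -7 + √(W + W) = -7 + √(2*W) = -7 + √2*√W)
(m(-142, 135) + d(-142)) - 20055 = (135*(52 - 142) + (-7 + √2*√(-142))) - 20055 = (135*(-90) + (-7 + √2*(I*√142))) - 20055 = (-12150 + (-7 + 2*I*√71)) - 20055 = (-12157 + 2*I*√71) - 20055 = -32212 + 2*I*√71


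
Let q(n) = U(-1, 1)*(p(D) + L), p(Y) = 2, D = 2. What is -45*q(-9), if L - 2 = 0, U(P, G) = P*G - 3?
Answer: 720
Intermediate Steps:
U(P, G) = -3 + G*P (U(P, G) = G*P - 3 = -3 + G*P)
L = 2 (L = 2 + 0 = 2)
q(n) = -16 (q(n) = (-3 + 1*(-1))*(2 + 2) = (-3 - 1)*4 = -4*4 = -16)
-45*q(-9) = -45*(-16) = 720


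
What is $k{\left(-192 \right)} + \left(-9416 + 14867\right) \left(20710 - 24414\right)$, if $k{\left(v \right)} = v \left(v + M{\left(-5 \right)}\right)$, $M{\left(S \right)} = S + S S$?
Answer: $-20157480$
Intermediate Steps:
$M{\left(S \right)} = S + S^{2}$
$k{\left(v \right)} = v \left(20 + v\right)$ ($k{\left(v \right)} = v \left(v - 5 \left(1 - 5\right)\right) = v \left(v - -20\right) = v \left(v + 20\right) = v \left(20 + v\right)$)
$k{\left(-192 \right)} + \left(-9416 + 14867\right) \left(20710 - 24414\right) = - 192 \left(20 - 192\right) + \left(-9416 + 14867\right) \left(20710 - 24414\right) = \left(-192\right) \left(-172\right) + 5451 \left(-3704\right) = 33024 - 20190504 = -20157480$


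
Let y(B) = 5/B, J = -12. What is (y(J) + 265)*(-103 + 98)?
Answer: -15875/12 ≈ -1322.9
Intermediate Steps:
(y(J) + 265)*(-103 + 98) = (5/(-12) + 265)*(-103 + 98) = (5*(-1/12) + 265)*(-5) = (-5/12 + 265)*(-5) = (3175/12)*(-5) = -15875/12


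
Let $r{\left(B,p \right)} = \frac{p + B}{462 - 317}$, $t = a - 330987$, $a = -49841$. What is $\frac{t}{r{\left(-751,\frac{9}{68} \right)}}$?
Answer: $\frac{3754964080}{51059} \approx 73542.0$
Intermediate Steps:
$t = -380828$ ($t = -49841 - 330987 = -380828$)
$r{\left(B,p \right)} = \frac{B}{145} + \frac{p}{145}$ ($r{\left(B,p \right)} = \frac{B + p}{145} = \left(B + p\right) \frac{1}{145} = \frac{B}{145} + \frac{p}{145}$)
$\frac{t}{r{\left(-751,\frac{9}{68} \right)}} = - \frac{380828}{\frac{1}{145} \left(-751\right) + \frac{9 \cdot \frac{1}{68}}{145}} = - \frac{380828}{- \frac{751}{145} + \frac{9 \cdot \frac{1}{68}}{145}} = - \frac{380828}{- \frac{751}{145} + \frac{1}{145} \cdot \frac{9}{68}} = - \frac{380828}{- \frac{751}{145} + \frac{9}{9860}} = - \frac{380828}{- \frac{51059}{9860}} = \left(-380828\right) \left(- \frac{9860}{51059}\right) = \frac{3754964080}{51059}$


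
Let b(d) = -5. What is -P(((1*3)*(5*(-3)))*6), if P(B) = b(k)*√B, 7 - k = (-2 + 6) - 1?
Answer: 15*I*√30 ≈ 82.158*I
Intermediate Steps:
k = 4 (k = 7 - ((-2 + 6) - 1) = 7 - (4 - 1) = 7 - 1*3 = 7 - 3 = 4)
P(B) = -5*√B
-P(((1*3)*(5*(-3)))*6) = -(-5)*√(((1*3)*(5*(-3)))*6) = -(-5)*√((3*(-15))*6) = -(-5)*√(-45*6) = -(-5)*√(-270) = -(-5)*3*I*√30 = -(-15)*I*√30 = 15*I*√30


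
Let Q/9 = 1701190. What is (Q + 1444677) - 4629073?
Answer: 12126314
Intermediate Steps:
Q = 15310710 (Q = 9*1701190 = 15310710)
(Q + 1444677) - 4629073 = (15310710 + 1444677) - 4629073 = 16755387 - 4629073 = 12126314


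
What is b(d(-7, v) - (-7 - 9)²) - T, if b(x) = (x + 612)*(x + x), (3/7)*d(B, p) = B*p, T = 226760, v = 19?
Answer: -2506366/9 ≈ -2.7849e+5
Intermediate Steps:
d(B, p) = 7*B*p/3 (d(B, p) = 7*(B*p)/3 = 7*B*p/3)
b(x) = 2*x*(612 + x) (b(x) = (612 + x)*(2*x) = 2*x*(612 + x))
b(d(-7, v) - (-7 - 9)²) - T = 2*((7/3)*(-7)*19 - (-7 - 9)²)*(612 + ((7/3)*(-7)*19 - (-7 - 9)²)) - 1*226760 = 2*(-931/3 - 1*(-16)²)*(612 + (-931/3 - 1*(-16)²)) - 226760 = 2*(-931/3 - 1*256)*(612 + (-931/3 - 1*256)) - 226760 = 2*(-931/3 - 256)*(612 + (-931/3 - 256)) - 226760 = 2*(-1699/3)*(612 - 1699/3) - 226760 = 2*(-1699/3)*(137/3) - 226760 = -465526/9 - 226760 = -2506366/9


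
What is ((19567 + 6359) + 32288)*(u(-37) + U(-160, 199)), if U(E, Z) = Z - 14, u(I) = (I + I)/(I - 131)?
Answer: 453399739/42 ≈ 1.0795e+7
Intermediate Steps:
u(I) = 2*I/(-131 + I) (u(I) = (2*I)/(-131 + I) = 2*I/(-131 + I))
U(E, Z) = -14 + Z
((19567 + 6359) + 32288)*(u(-37) + U(-160, 199)) = ((19567 + 6359) + 32288)*(2*(-37)/(-131 - 37) + (-14 + 199)) = (25926 + 32288)*(2*(-37)/(-168) + 185) = 58214*(2*(-37)*(-1/168) + 185) = 58214*(37/84 + 185) = 58214*(15577/84) = 453399739/42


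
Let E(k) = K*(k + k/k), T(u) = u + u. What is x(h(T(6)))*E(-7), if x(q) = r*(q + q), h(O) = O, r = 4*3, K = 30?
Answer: -51840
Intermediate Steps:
T(u) = 2*u
r = 12
E(k) = 30 + 30*k (E(k) = 30*(k + k/k) = 30*(k + 1) = 30*(1 + k) = 30 + 30*k)
x(q) = 24*q (x(q) = 12*(q + q) = 12*(2*q) = 24*q)
x(h(T(6)))*E(-7) = (24*(2*6))*(30 + 30*(-7)) = (24*12)*(30 - 210) = 288*(-180) = -51840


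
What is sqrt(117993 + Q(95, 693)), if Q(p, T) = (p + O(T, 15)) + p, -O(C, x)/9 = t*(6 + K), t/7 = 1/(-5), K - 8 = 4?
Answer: sqrt(2960245)/5 ≈ 344.11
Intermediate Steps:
K = 12 (K = 8 + 4 = 12)
t = -7/5 (t = 7/(-5) = 7*(-1/5) = -7/5 ≈ -1.4000)
O(C, x) = 1134/5 (O(C, x) = -(-63)*(6 + 12)/5 = -(-63)*18/5 = -9*(-126/5) = 1134/5)
Q(p, T) = 1134/5 + 2*p (Q(p, T) = (p + 1134/5) + p = (1134/5 + p) + p = 1134/5 + 2*p)
sqrt(117993 + Q(95, 693)) = sqrt(117993 + (1134/5 + 2*95)) = sqrt(117993 + (1134/5 + 190)) = sqrt(117993 + 2084/5) = sqrt(592049/5) = sqrt(2960245)/5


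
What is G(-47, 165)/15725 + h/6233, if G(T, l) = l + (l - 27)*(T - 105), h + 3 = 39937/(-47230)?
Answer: -1225858757413/925839535550 ≈ -1.3241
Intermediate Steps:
h = -181627/47230 (h = -3 + 39937/(-47230) = -3 + 39937*(-1/47230) = -3 - 39937/47230 = -181627/47230 ≈ -3.8456)
G(T, l) = l + (-105 + T)*(-27 + l) (G(T, l) = l + (-27 + l)*(-105 + T) = l + (-105 + T)*(-27 + l))
G(-47, 165)/15725 + h/6233 = (2835 - 104*165 - 27*(-47) - 47*165)/15725 - 181627/47230/6233 = (2835 - 17160 + 1269 - 7755)*(1/15725) - 181627/47230*1/6233 = -20811*1/15725 - 181627/294384590 = -20811/15725 - 181627/294384590 = -1225858757413/925839535550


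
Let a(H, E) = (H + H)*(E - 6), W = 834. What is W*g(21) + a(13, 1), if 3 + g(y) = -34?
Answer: -30988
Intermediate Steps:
a(H, E) = 2*H*(-6 + E) (a(H, E) = (2*H)*(-6 + E) = 2*H*(-6 + E))
g(y) = -37 (g(y) = -3 - 34 = -37)
W*g(21) + a(13, 1) = 834*(-37) + 2*13*(-6 + 1) = -30858 + 2*13*(-5) = -30858 - 130 = -30988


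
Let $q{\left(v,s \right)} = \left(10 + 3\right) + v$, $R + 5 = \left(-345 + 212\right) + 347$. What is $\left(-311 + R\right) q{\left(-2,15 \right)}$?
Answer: $-1122$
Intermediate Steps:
$R = 209$ ($R = -5 + \left(\left(-345 + 212\right) + 347\right) = -5 + \left(-133 + 347\right) = -5 + 214 = 209$)
$q{\left(v,s \right)} = 13 + v$
$\left(-311 + R\right) q{\left(-2,15 \right)} = \left(-311 + 209\right) \left(13 - 2\right) = \left(-102\right) 11 = -1122$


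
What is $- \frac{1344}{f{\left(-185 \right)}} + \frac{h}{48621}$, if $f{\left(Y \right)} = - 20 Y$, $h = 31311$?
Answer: $\frac{4208673}{14991475} \approx 0.28074$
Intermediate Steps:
$- \frac{1344}{f{\left(-185 \right)}} + \frac{h}{48621} = - \frac{1344}{\left(-20\right) \left(-185\right)} + \frac{31311}{48621} = - \frac{1344}{3700} + 31311 \cdot \frac{1}{48621} = \left(-1344\right) \frac{1}{3700} + \frac{10437}{16207} = - \frac{336}{925} + \frac{10437}{16207} = \frac{4208673}{14991475}$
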